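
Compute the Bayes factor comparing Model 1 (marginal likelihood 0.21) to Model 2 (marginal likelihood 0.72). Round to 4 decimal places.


BF12 = marginal likelihood of M1 / marginal likelihood of M2
= 0.21/0.72
= 0.2917

0.2917


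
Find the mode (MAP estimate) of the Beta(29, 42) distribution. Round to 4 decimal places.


For Beta(a,b) with a,b > 1:
Mode = (a-1)/(a+b-2) = (29-1)/(71-2)
= 28/69 = 0.4058

0.4058


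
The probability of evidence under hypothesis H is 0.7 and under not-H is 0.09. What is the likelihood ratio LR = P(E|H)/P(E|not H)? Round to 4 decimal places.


LR = 0.7 / 0.09
= 7.7778

7.7778


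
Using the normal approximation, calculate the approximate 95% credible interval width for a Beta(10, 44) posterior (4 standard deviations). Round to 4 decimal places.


Var(Beta) = 10*44/(54^2 * 55) = 0.0027
SD = 0.0524
Width ~ 4*SD = 0.2095

0.2095


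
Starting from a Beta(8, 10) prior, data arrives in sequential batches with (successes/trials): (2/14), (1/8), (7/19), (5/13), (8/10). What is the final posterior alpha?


In sequential Bayesian updating, we sum all successes.
Total successes = 23
Final alpha = 8 + 23 = 31

31


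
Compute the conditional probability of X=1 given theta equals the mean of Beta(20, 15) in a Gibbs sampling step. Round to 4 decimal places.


Mean of Beta(20, 15) = 0.5714
P(X=1 | theta=0.5714) = 0.5714

0.5714


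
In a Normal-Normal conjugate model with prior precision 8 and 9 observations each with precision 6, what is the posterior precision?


Posterior precision = prior precision + n * observation precision
= 8 + 9 * 6
= 8 + 54 = 62

62


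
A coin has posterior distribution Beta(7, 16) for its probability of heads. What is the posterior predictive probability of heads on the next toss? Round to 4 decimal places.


Posterior predictive = E[theta] = alpha/(alpha+beta)
= 7/23
= 0.3043

0.3043


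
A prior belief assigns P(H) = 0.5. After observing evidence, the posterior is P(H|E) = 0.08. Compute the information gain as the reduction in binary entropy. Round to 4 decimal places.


H(prior) = -0.5*log2(0.5) - 0.5*log2(0.5)
= 1.0
H(post) = -0.08*log2(0.08) - 0.92*log2(0.92)
= 0.4022
IG = 1.0 - 0.4022 = 0.5978

0.5978


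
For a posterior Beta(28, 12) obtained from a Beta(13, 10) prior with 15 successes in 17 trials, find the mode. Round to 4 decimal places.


Mode = (alpha - 1) / (alpha + beta - 2)
= 27 / 38
= 0.7105

0.7105


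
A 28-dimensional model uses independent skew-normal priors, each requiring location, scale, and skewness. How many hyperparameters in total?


Per parameter: 3 (location, scale, and skewness).
Total = 28 * 3 = 84

84


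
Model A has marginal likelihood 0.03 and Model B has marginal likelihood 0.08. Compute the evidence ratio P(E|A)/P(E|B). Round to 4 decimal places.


Evidence ratio = P(E|A) / P(E|B)
= 0.03 / 0.08
= 0.375

0.375


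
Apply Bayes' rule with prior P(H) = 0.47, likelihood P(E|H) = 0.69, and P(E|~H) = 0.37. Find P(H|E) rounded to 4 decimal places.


Step 1: Compute marginal P(E) = P(E|H)P(H) + P(E|~H)P(~H)
= 0.69*0.47 + 0.37*0.53 = 0.5204
Step 2: P(H|E) = P(E|H)P(H)/P(E) = 0.3243/0.5204
= 0.6232

0.6232


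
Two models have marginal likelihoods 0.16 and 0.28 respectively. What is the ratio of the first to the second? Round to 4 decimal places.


Evidence ratio = 0.16 / 0.28
= 0.5714

0.5714


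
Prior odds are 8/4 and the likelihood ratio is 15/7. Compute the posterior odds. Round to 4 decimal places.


Posterior odds = prior odds * likelihood ratio
= (8/4) * (15/7)
= 120 / 28
= 4.2857

4.2857


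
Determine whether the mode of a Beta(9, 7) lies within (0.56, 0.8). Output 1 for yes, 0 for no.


First find the mode: (a-1)/(a+b-2) = 0.5714
Is 0.5714 in (0.56, 0.8)? 1

1


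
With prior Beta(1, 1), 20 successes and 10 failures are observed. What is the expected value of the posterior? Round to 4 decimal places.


Posterior = Beta(21, 11)
E[theta] = alpha/(alpha+beta)
= 21/32 = 0.6562

0.6562


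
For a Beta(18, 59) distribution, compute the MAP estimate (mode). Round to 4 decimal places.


MAP = mode = (a-1)/(a+b-2)
= (18-1)/(18+59-2)
= 17/75 = 0.2267

0.2267


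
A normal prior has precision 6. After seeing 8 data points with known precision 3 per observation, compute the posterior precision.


In the conjugate normal model, precisions add:
tau_posterior = tau_prior + n * tau_data
= 6 + 8*3 = 30

30


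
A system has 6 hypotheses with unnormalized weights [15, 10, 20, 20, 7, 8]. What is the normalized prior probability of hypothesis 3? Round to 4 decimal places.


The normalized prior is the weight divided by the total.
Total weight = 80
P(H3) = 20 / 80 = 0.25

0.25


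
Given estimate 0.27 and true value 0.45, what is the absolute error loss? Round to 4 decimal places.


Absolute error = |estimate - true|
= |-0.18| = 0.18

0.18


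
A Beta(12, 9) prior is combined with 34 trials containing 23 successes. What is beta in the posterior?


In conjugate updating:
beta_posterior = beta_prior + (n - k)
= 9 + (34 - 23)
= 9 + 11 = 20

20


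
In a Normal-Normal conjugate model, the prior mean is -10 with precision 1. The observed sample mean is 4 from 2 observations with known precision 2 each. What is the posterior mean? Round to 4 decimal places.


Posterior precision = tau0 + n*tau = 1 + 2*2 = 5
Posterior mean = (tau0*mu0 + n*tau*xbar) / posterior_precision
= (1*-10 + 2*2*4) / 5
= 6 / 5 = 1.2

1.2


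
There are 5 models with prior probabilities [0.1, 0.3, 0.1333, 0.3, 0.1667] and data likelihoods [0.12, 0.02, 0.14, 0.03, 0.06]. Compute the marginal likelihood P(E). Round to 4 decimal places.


P(E) = sum over models of P(M_i) * P(E|M_i)
= 0.1*0.12 + 0.3*0.02 + 0.1333*0.14 + 0.3*0.03 + 0.1667*0.06
= 0.0557

0.0557


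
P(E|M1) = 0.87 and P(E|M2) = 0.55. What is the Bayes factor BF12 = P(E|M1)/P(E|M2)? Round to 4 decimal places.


Bayes factor BF12 = P(E|M1) / P(E|M2)
= 0.87 / 0.55
= 1.5818

1.5818


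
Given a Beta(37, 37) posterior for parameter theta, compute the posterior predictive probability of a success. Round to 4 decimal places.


For a Beta-Bernoulli model, the predictive probability is the mean:
P(success) = 37/(37+37) = 37/74 = 0.5

0.5


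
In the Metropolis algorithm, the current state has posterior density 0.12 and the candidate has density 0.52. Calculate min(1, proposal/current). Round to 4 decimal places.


Ratio = 0.52/0.12 = 4.3333
Acceptance probability = min(1, 4.3333)
= 1.0

1.0


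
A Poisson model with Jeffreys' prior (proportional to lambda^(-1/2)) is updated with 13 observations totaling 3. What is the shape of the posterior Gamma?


Posterior = Gamma(0.5 + S, n)
= Gamma(0.5 + 3, 13)
Posterior shape = 0.5 + S = 0.5 + 3 = 3.5

3.5


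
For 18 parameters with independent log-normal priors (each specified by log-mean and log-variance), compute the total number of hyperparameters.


A log-normal prior has 2 hyperparameters per parameter.
Total = 18 * 2 = 36

36


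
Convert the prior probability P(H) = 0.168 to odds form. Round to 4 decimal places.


P(not H) = 1 - 0.168 = 0.832
Odds = 0.168 / 0.832 = 0.2019

0.2019


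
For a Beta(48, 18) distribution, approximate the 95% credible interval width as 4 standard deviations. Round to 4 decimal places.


Variance of Beta(a,b) = ab / ((a+b)^2 * (a+b+1))
= 48*18 / ((66)^2 * 67)
= 0.003
SD = sqrt(0.003) = 0.0544
Width = 4 * SD = 0.2176

0.2176


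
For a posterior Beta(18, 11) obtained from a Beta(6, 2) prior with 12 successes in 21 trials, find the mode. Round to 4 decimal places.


Mode = (alpha - 1) / (alpha + beta - 2)
= 17 / 27
= 0.6296

0.6296


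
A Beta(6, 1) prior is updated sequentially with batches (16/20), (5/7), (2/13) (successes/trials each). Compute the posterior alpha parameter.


Sequential conjugate updating is equivalent to a single batch update.
Total successes across all batches = 23
alpha_posterior = alpha_prior + total_successes = 6 + 23
= 29

29


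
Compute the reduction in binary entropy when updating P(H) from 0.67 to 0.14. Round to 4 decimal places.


H_before = -p*log2(p) - (1-p)*log2(1-p) for p=0.67: 0.9149
H_after for p=0.14: 0.5842
Reduction = 0.9149 - 0.5842 = 0.3307

0.3307


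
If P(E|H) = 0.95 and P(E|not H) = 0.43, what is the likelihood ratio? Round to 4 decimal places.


Likelihood ratio = P(E|H) / P(E|not H)
= 0.95 / 0.43
= 2.2093

2.2093


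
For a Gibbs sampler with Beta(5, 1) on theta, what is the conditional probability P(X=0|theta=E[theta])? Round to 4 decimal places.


E[theta] = 5/(5+1) = 0.8333
P(X=0|theta) = 1 - theta = 0.1667

0.1667


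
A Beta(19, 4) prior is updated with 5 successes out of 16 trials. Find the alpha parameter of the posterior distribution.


In the Beta-Binomial conjugate update:
alpha_post = alpha_prior + successes
= 19 + 5
= 24

24


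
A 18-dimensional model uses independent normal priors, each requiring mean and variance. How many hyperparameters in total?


Per parameter: 2 (mean and variance).
Total = 18 * 2 = 36

36


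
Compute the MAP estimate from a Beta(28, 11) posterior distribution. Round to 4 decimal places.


MAP = mode of Beta distribution
= (alpha - 1)/(alpha + beta - 2)
= (28-1)/(28+11-2)
= 27/37 = 0.7297

0.7297


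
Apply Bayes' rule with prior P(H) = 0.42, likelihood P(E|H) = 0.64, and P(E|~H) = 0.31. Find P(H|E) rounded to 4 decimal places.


Step 1: Compute marginal P(E) = P(E|H)P(H) + P(E|~H)P(~H)
= 0.64*0.42 + 0.31*0.58 = 0.4486
Step 2: P(H|E) = P(E|H)P(H)/P(E) = 0.2688/0.4486
= 0.5992

0.5992


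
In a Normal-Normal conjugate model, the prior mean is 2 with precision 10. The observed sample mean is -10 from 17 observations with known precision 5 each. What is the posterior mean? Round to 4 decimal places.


Posterior precision = tau0 + n*tau = 10 + 17*5 = 95
Posterior mean = (tau0*mu0 + n*tau*xbar) / posterior_precision
= (10*2 + 17*5*-10) / 95
= -830 / 95 = -8.7368

-8.7368


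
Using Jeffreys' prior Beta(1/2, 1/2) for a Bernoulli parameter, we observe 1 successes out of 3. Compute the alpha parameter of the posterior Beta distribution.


Conjugate update: Beta(0.5 + k, 0.5 + n - k).
k = 1, n - k = 2
Posterior alpha = 0.5 + k = 0.5 + 1 = 1.5

1.5


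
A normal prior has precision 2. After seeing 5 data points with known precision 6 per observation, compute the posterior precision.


In the conjugate normal model, precisions add:
tau_posterior = tau_prior + n * tau_data
= 2 + 5*6 = 32

32


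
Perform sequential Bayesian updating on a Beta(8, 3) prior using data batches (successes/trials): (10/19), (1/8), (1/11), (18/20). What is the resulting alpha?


Accumulate successes: 30
Posterior alpha = prior alpha + sum of successes
= 8 + 30 = 38

38


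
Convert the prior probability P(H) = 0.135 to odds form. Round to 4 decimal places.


P(not H) = 1 - 0.135 = 0.865
Odds = 0.135 / 0.865 = 0.1561

0.1561


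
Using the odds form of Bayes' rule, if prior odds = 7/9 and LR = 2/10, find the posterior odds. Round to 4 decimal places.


Bayes' rule in odds form: posterior odds = prior odds * LR
= (7 * 2) / (9 * 10)
= 14/90 = 0.1556

0.1556


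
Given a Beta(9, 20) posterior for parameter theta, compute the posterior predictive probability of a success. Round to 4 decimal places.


For a Beta-Bernoulli model, the predictive probability is the mean:
P(success) = 9/(9+20) = 9/29 = 0.3103

0.3103


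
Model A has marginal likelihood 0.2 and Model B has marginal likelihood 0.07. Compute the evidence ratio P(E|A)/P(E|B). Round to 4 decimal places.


Evidence ratio = P(E|A) / P(E|B)
= 0.2 / 0.07
= 2.8571

2.8571


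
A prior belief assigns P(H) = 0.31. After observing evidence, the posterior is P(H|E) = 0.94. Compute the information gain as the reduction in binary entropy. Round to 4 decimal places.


H(prior) = -0.31*log2(0.31) - 0.69*log2(0.69)
= 0.8932
H(post) = -0.94*log2(0.94) - 0.06*log2(0.06)
= 0.3274
IG = 0.8932 - 0.3274 = 0.5657

0.5657


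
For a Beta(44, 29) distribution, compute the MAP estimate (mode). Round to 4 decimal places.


MAP = mode = (a-1)/(a+b-2)
= (44-1)/(44+29-2)
= 43/71 = 0.6056

0.6056


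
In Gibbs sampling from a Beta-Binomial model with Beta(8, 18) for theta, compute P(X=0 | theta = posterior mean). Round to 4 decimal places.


Posterior mean = alpha/(alpha+beta) = 8/26 = 0.3077
P(X=0|theta=mean) = 1 - theta = 0.6923

0.6923


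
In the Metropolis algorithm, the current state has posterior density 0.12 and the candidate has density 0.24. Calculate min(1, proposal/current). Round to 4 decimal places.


Ratio = 0.24/0.12 = 2.0
Acceptance probability = min(1, 2.0)
= 1.0

1.0


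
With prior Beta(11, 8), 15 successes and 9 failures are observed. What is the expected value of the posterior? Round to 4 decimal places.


Posterior = Beta(26, 17)
E[theta] = alpha/(alpha+beta)
= 26/43 = 0.6047

0.6047


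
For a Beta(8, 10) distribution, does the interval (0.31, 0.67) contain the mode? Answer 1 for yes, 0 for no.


Mode of Beta(a,b) = (a-1)/(a+b-2)
= (8-1)/(8+10-2) = 0.4375
Check: 0.31 <= 0.4375 <= 0.67?
Result: 1

1


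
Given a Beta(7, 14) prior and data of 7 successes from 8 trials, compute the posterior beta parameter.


Number of failures = 8 - 7 = 1
Posterior beta = 14 + 1 = 15

15


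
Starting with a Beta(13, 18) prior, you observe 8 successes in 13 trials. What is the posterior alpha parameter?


For a Beta-Binomial conjugate model:
Posterior alpha = prior alpha + number of successes
= 13 + 8 = 21

21


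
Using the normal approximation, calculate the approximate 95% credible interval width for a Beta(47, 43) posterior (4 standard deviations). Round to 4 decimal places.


Var(Beta) = 47*43/(90^2 * 91) = 0.0027
SD = 0.0524
Width ~ 4*SD = 0.2094

0.2094


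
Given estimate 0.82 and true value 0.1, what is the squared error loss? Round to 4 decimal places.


Squared error = (estimate - true)^2
Difference = 0.72
Loss = 0.72^2 = 0.5184

0.5184


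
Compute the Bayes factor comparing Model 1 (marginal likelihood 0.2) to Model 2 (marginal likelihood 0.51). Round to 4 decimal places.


BF12 = marginal likelihood of M1 / marginal likelihood of M2
= 0.2/0.51
= 0.3922

0.3922


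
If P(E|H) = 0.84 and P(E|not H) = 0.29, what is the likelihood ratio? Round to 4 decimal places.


Likelihood ratio = P(E|H) / P(E|not H)
= 0.84 / 0.29
= 2.8966

2.8966


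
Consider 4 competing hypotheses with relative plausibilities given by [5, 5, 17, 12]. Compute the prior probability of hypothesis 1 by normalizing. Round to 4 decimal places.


Sum of weights = 5 + 5 + 17 + 12 = 39
Normalized prior for H1 = 5 / 39
= 0.1282

0.1282


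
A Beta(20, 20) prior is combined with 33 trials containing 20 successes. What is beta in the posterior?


In conjugate updating:
beta_posterior = beta_prior + (n - k)
= 20 + (33 - 20)
= 20 + 13 = 33

33


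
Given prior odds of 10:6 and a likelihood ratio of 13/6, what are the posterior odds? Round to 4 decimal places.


Posterior odds = prior odds * LR
Prior odds = 10/6 = 1.6667
LR = 13/6 = 2.1667
Posterior odds = 1.6667 * 2.1667 = 3.6111

3.6111


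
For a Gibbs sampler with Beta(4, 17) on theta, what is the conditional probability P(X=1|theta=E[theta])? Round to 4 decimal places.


E[theta] = 4/(4+17) = 0.1905
P(X=1|theta) = theta = 0.1905

0.1905


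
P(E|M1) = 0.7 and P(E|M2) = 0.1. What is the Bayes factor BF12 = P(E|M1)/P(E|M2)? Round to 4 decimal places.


Bayes factor BF12 = P(E|M1) / P(E|M2)
= 0.7 / 0.1
= 7.0

7.0


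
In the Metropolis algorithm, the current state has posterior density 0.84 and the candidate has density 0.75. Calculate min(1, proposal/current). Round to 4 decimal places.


Ratio = 0.75/0.84 = 0.8929
Acceptance probability = min(1, 0.8929)
= 0.8929

0.8929


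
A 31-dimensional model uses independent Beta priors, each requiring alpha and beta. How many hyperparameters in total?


Per parameter: 2 (alpha and beta).
Total = 31 * 2 = 62

62


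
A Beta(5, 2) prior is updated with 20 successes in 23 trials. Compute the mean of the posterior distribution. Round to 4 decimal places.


After update: Beta(25, 5)
Mean = 25 / (25 + 5) = 25 / 30
= 0.8333

0.8333


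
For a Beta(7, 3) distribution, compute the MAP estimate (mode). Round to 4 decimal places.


MAP = mode = (a-1)/(a+b-2)
= (7-1)/(7+3-2)
= 6/8 = 0.75

0.75


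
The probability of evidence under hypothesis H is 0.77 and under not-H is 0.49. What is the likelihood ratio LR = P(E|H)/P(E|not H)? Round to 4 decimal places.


LR = 0.77 / 0.49
= 1.5714

1.5714


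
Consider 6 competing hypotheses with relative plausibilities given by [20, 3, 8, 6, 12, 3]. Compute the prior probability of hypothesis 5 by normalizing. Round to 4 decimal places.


Sum of weights = 20 + 3 + 8 + 6 + 12 + 3 = 52
Normalized prior for H5 = 12 / 52
= 0.2308

0.2308


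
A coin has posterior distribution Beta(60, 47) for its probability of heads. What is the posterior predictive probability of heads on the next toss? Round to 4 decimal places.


Posterior predictive = E[theta] = alpha/(alpha+beta)
= 60/107
= 0.5607

0.5607


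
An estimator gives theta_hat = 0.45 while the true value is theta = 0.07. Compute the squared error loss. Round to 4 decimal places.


The squared error loss is (theta_hat - theta)^2
= (0.45 - 0.07)^2
= (0.38)^2 = 0.1444

0.1444


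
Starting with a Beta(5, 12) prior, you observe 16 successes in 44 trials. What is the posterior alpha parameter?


For a Beta-Binomial conjugate model:
Posterior alpha = prior alpha + number of successes
= 5 + 16 = 21

21


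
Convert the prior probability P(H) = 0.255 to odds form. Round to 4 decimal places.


P(not H) = 1 - 0.255 = 0.745
Odds = 0.255 / 0.745 = 0.3423

0.3423


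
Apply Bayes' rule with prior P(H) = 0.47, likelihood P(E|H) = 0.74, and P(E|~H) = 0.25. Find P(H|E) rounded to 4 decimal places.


Step 1: Compute marginal P(E) = P(E|H)P(H) + P(E|~H)P(~H)
= 0.74*0.47 + 0.25*0.53 = 0.4803
Step 2: P(H|E) = P(E|H)P(H)/P(E) = 0.3478/0.4803
= 0.7241

0.7241


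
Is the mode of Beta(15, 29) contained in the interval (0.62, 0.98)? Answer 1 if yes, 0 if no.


Mode = (a-1)/(a+b-2) = 14/42 = 0.3333
Interval: (0.62, 0.98)
Contains mode? 0

0


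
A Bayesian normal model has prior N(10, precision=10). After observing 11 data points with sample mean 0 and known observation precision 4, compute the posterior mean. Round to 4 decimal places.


Posterior mean = (prior_precision * prior_mean + n * data_precision * data_mean) / (prior_precision + n * data_precision)
Numerator = 10*10 + 11*4*0 = 100
Denominator = 10 + 11*4 = 54
Posterior mean = 1.8519

1.8519


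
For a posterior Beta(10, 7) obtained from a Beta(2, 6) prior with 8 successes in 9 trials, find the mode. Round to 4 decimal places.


Mode = (alpha - 1) / (alpha + beta - 2)
= 9 / 15
= 0.6

0.6


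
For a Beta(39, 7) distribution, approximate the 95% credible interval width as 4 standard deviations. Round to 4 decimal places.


Variance of Beta(a,b) = ab / ((a+b)^2 * (a+b+1))
= 39*7 / ((46)^2 * 47)
= 0.0027
SD = sqrt(0.0027) = 0.0524
Width = 4 * SD = 0.2096

0.2096


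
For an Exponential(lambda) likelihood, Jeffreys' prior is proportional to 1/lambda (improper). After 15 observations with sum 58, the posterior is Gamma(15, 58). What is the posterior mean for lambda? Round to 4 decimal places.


Posterior = Gamma(n, sum_x) = Gamma(15, 58)
Posterior mean = shape/rate = 15/58
= 0.2586

0.2586


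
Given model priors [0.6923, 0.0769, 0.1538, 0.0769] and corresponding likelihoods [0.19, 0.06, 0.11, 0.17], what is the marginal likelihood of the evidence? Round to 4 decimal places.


P(E) = sum_i P(M_i) P(E|M_i)
= 0.1315 + 0.0046 + 0.0169 + 0.0131
= 0.1661

0.1661


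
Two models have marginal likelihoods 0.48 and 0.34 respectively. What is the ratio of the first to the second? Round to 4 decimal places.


Evidence ratio = 0.48 / 0.34
= 1.4118

1.4118


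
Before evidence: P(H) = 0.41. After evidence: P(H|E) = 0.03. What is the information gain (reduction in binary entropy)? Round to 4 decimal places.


Prior entropy = 0.9765
Posterior entropy = 0.1944
Information gain = 0.9765 - 0.1944 = 0.7821

0.7821


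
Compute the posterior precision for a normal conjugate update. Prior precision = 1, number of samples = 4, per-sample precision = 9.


tau_post = tau_0 + n * tau
= 1 + 4 * 9 = 37

37


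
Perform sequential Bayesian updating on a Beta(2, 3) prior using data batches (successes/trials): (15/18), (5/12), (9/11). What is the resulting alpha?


Accumulate successes: 29
Posterior alpha = prior alpha + sum of successes
= 2 + 29 = 31

31


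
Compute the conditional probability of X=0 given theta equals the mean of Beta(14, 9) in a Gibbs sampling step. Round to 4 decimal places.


Mean of Beta(14, 9) = 0.6087
P(X=0 | theta=0.6087) = 0.3913

0.3913


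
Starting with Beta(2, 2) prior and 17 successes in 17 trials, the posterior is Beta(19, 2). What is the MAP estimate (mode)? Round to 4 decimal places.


The mode of Beta(a, b) when a > 1 and b > 1 is (a-1)/(a+b-2)
= (19 - 1) / (19 + 2 - 2)
= 18 / 19
= 0.9474

0.9474


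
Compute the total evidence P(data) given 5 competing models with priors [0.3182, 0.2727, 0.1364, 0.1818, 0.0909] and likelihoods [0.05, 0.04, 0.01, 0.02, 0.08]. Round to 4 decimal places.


Marginal likelihood = sum P(model_i) * P(data|model_i)
Model 1: 0.3182 * 0.05 = 0.0159
Model 2: 0.2727 * 0.04 = 0.0109
Model 3: 0.1364 * 0.01 = 0.0014
Model 4: 0.1818 * 0.02 = 0.0036
Model 5: 0.0909 * 0.08 = 0.0073
Total = 0.0391

0.0391


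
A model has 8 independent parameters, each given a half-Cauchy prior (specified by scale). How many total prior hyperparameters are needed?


Each half-Cauchy prior needs 1 hyperparameter (scale).
Total = 1 * 8 = 8

8


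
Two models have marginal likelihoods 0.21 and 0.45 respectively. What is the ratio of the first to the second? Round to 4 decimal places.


Evidence ratio = 0.21 / 0.45
= 0.4667

0.4667


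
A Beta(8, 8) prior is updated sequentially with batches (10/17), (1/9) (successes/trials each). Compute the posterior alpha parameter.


Sequential conjugate updating is equivalent to a single batch update.
Total successes across all batches = 11
alpha_posterior = alpha_prior + total_successes = 8 + 11
= 19

19


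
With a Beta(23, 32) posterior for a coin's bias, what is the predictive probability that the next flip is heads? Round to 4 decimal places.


The predictive probability equals the posterior mean.
P(next = heads) = alpha / (alpha + beta)
= 23 / 55 = 0.4182

0.4182


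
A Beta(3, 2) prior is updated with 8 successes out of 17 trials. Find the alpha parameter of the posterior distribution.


In the Beta-Binomial conjugate update:
alpha_post = alpha_prior + successes
= 3 + 8
= 11

11


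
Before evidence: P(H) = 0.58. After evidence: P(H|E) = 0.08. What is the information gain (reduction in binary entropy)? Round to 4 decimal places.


Prior entropy = 0.9815
Posterior entropy = 0.4022
Information gain = 0.9815 - 0.4022 = 0.5793

0.5793


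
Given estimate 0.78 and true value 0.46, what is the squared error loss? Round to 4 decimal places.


Squared error = (estimate - true)^2
Difference = 0.32
Loss = 0.32^2 = 0.1024

0.1024


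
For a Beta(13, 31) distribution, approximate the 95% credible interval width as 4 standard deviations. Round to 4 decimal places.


Variance of Beta(a,b) = ab / ((a+b)^2 * (a+b+1))
= 13*31 / ((44)^2 * 45)
= 0.0046
SD = sqrt(0.0046) = 0.068
Width = 4 * SD = 0.2721

0.2721


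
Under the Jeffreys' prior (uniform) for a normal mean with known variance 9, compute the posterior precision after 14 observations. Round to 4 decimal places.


Prior precision = 0 (flat prior).
Post. prec. = 0 + n/var = 14/9 = 1.5556

1.5556


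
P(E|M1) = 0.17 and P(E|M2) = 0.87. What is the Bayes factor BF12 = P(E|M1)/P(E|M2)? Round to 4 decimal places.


Bayes factor BF12 = P(E|M1) / P(E|M2)
= 0.17 / 0.87
= 0.1954

0.1954


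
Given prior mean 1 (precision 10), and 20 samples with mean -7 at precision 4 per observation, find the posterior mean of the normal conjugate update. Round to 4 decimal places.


The posterior mean is a precision-weighted average of prior and data.
Post. prec. = 10 + 80 = 90
Post. mean = (10 + -560)/90 = -550/90 = -6.1111

-6.1111


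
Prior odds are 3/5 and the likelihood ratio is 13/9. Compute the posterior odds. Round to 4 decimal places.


Posterior odds = prior odds * likelihood ratio
= (3/5) * (13/9)
= 39 / 45
= 0.8667

0.8667


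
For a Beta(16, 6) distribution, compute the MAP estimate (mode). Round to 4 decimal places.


MAP = mode = (a-1)/(a+b-2)
= (16-1)/(16+6-2)
= 15/20 = 0.75

0.75


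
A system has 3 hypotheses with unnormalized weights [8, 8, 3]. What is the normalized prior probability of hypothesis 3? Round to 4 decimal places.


The normalized prior is the weight divided by the total.
Total weight = 19
P(H3) = 3 / 19 = 0.1579

0.1579


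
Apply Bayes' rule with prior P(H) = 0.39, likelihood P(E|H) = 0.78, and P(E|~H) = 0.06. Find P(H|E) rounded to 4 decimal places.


Step 1: Compute marginal P(E) = P(E|H)P(H) + P(E|~H)P(~H)
= 0.78*0.39 + 0.06*0.61 = 0.3408
Step 2: P(H|E) = P(E|H)P(H)/P(E) = 0.3042/0.3408
= 0.8926

0.8926


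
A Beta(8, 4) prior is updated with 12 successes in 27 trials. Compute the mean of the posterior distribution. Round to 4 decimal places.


After update: Beta(20, 19)
Mean = 20 / (20 + 19) = 20 / 39
= 0.5128

0.5128


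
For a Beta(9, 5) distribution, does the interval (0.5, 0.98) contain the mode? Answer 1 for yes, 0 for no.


Mode of Beta(a,b) = (a-1)/(a+b-2)
= (9-1)/(9+5-2) = 0.6667
Check: 0.5 <= 0.6667 <= 0.98?
Result: 1

1


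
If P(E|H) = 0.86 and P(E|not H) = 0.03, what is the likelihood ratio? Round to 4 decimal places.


Likelihood ratio = P(E|H) / P(E|not H)
= 0.86 / 0.03
= 28.6667

28.6667


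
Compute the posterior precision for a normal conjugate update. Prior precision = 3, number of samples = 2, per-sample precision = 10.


tau_post = tau_0 + n * tau
= 3 + 2 * 10 = 23

23


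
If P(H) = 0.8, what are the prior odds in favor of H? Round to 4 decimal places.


Prior odds = P(H) / (1 - P(H))
= 0.8 / 0.2
= 4.0

4.0


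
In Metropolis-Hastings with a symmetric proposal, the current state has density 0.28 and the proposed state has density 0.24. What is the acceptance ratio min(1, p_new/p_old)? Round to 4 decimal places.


Ratio = p_new / p_old = 0.24 / 0.28 = 0.8571
Acceptance = min(1, 0.8571) = 0.8571

0.8571


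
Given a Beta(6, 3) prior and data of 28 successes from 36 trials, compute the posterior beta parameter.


Number of failures = 36 - 28 = 8
Posterior beta = 3 + 8 = 11

11


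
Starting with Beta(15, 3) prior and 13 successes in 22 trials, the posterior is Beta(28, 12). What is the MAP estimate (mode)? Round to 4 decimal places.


The mode of Beta(a, b) when a > 1 and b > 1 is (a-1)/(a+b-2)
= (28 - 1) / (28 + 12 - 2)
= 27 / 38
= 0.7105

0.7105


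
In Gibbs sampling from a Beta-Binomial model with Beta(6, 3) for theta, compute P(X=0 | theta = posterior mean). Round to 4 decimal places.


Posterior mean = alpha/(alpha+beta) = 6/9 = 0.6667
P(X=0|theta=mean) = 1 - theta = 0.3333

0.3333


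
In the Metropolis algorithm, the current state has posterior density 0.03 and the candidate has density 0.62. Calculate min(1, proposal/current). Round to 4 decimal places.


Ratio = 0.62/0.03 = 20.6667
Acceptance probability = min(1, 20.6667)
= 1.0

1.0


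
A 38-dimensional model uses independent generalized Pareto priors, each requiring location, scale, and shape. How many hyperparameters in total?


Per parameter: 3 (location, scale, and shape).
Total = 38 * 3 = 114

114


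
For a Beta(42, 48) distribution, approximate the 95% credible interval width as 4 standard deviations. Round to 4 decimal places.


Variance of Beta(a,b) = ab / ((a+b)^2 * (a+b+1))
= 42*48 / ((90)^2 * 91)
= 0.0027
SD = sqrt(0.0027) = 0.0523
Width = 4 * SD = 0.2092

0.2092


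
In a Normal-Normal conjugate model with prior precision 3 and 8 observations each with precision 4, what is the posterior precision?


Posterior precision = prior precision + n * observation precision
= 3 + 8 * 4
= 3 + 32 = 35

35


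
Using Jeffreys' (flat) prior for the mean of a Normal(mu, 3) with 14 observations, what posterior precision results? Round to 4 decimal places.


Flat prior means prior precision is 0.
Posterior precision = n / sigma^2 = 14/3 = 4.6667

4.6667


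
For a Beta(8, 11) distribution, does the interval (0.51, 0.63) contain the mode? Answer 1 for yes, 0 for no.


Mode of Beta(a,b) = (a-1)/(a+b-2)
= (8-1)/(8+11-2) = 0.4118
Check: 0.51 <= 0.4118 <= 0.63?
Result: 0

0


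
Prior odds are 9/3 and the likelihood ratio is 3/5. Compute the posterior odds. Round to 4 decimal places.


Posterior odds = prior odds * likelihood ratio
= (9/3) * (3/5)
= 27 / 15
= 1.8

1.8


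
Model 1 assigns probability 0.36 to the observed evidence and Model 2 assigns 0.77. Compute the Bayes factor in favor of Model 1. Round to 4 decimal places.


BF = P(data|M1) / P(data|M2)
= 0.36 / 0.77 = 0.4675

0.4675


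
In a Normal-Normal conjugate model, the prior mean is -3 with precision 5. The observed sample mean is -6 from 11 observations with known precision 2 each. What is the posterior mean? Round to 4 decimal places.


Posterior precision = tau0 + n*tau = 5 + 11*2 = 27
Posterior mean = (tau0*mu0 + n*tau*xbar) / posterior_precision
= (5*-3 + 11*2*-6) / 27
= -147 / 27 = -5.4444

-5.4444


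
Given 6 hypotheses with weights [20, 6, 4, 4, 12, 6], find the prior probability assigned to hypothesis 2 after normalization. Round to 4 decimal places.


To normalize, divide each weight by the sum of all weights.
Sum = 52
Prior(H2) = 6/52 = 0.1154

0.1154


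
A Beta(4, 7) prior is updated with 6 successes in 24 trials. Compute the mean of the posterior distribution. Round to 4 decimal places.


After update: Beta(10, 25)
Mean = 10 / (10 + 25) = 10 / 35
= 0.2857

0.2857


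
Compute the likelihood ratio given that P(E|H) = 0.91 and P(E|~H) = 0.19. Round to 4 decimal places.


LR = P(E|H) / P(E|~H)
= 0.91 / 0.19 = 4.7895

4.7895


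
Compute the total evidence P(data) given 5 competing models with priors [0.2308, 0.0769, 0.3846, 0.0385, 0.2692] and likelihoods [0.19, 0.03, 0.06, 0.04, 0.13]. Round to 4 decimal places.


Marginal likelihood = sum P(model_i) * P(data|model_i)
Model 1: 0.2308 * 0.19 = 0.0439
Model 2: 0.0769 * 0.03 = 0.0023
Model 3: 0.3846 * 0.06 = 0.0231
Model 4: 0.0385 * 0.04 = 0.0015
Model 5: 0.2692 * 0.13 = 0.035
Total = 0.1058

0.1058


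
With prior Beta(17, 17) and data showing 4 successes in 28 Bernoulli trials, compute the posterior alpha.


Conjugate update: alpha_posterior = alpha_prior + k
= 17 + 4 = 21

21


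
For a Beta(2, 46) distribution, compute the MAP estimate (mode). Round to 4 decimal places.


MAP = mode = (a-1)/(a+b-2)
= (2-1)/(2+46-2)
= 1/46 = 0.0217

0.0217


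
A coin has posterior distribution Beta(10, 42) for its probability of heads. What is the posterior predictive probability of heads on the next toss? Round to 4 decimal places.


Posterior predictive = E[theta] = alpha/(alpha+beta)
= 10/52
= 0.1923

0.1923


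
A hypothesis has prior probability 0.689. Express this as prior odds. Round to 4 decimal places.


Odds = P(H) / P(not H) = 0.689 / 0.311
= 2.2154

2.2154


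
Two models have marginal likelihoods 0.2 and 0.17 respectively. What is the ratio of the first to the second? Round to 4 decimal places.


Evidence ratio = 0.2 / 0.17
= 1.1765

1.1765


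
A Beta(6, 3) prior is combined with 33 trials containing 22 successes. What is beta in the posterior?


In conjugate updating:
beta_posterior = beta_prior + (n - k)
= 3 + (33 - 22)
= 3 + 11 = 14

14


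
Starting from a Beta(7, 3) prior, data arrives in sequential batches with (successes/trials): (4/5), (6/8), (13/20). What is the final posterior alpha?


In sequential Bayesian updating, we sum all successes.
Total successes = 23
Final alpha = 7 + 23 = 30

30


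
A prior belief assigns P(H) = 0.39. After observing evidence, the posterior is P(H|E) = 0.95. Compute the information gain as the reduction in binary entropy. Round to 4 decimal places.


H(prior) = -0.39*log2(0.39) - 0.61*log2(0.61)
= 0.9648
H(post) = -0.95*log2(0.95) - 0.05*log2(0.05)
= 0.2864
IG = 0.9648 - 0.2864 = 0.6784

0.6784


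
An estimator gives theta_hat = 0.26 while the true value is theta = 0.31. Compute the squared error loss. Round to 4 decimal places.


The squared error loss is (theta_hat - theta)^2
= (0.26 - 0.31)^2
= (-0.05)^2 = 0.0025

0.0025


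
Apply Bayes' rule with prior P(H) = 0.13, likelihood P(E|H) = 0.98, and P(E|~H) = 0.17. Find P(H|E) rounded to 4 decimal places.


Step 1: Compute marginal P(E) = P(E|H)P(H) + P(E|~H)P(~H)
= 0.98*0.13 + 0.17*0.87 = 0.2753
Step 2: P(H|E) = P(E|H)P(H)/P(E) = 0.1274/0.2753
= 0.4628

0.4628


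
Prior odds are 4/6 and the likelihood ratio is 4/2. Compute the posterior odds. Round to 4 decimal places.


Posterior odds = prior odds * likelihood ratio
= (4/6) * (4/2)
= 16 / 12
= 1.3333

1.3333


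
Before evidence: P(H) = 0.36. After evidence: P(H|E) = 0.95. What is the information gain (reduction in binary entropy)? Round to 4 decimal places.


Prior entropy = 0.9427
Posterior entropy = 0.2864
Information gain = 0.9427 - 0.2864 = 0.6563

0.6563


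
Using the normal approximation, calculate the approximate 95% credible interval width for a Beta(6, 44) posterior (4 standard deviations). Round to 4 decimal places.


Var(Beta) = 6*44/(50^2 * 51) = 0.0021
SD = 0.0455
Width ~ 4*SD = 0.182

0.182


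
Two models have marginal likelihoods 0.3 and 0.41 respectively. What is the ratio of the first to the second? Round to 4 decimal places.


Evidence ratio = 0.3 / 0.41
= 0.7317

0.7317


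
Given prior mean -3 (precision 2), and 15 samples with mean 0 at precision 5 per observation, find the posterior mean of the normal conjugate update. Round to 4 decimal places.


The posterior mean is a precision-weighted average of prior and data.
Post. prec. = 2 + 75 = 77
Post. mean = (-6 + 0)/77 = -6/77 = -0.0779

-0.0779


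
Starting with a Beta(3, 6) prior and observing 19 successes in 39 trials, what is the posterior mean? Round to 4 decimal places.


Posterior parameters: alpha = 3 + 19 = 22
beta = 6 + 20 = 26
Posterior mean = alpha / (alpha + beta) = 22 / 48
= 0.4583

0.4583


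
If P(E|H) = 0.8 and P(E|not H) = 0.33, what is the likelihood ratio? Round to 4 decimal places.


Likelihood ratio = P(E|H) / P(E|not H)
= 0.8 / 0.33
= 2.4242

2.4242


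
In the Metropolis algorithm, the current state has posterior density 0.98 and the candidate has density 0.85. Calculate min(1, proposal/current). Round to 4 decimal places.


Ratio = 0.85/0.98 = 0.8673
Acceptance probability = min(1, 0.8673)
= 0.8673

0.8673


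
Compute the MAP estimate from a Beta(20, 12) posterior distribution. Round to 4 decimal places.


MAP = mode of Beta distribution
= (alpha - 1)/(alpha + beta - 2)
= (20-1)/(20+12-2)
= 19/30 = 0.6333

0.6333


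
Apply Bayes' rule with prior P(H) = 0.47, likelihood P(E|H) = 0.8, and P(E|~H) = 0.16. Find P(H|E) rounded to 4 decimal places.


Step 1: Compute marginal P(E) = P(E|H)P(H) + P(E|~H)P(~H)
= 0.8*0.47 + 0.16*0.53 = 0.4608
Step 2: P(H|E) = P(E|H)P(H)/P(E) = 0.376/0.4608
= 0.816

0.816


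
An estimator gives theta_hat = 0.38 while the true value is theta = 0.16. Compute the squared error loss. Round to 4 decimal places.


The squared error loss is (theta_hat - theta)^2
= (0.38 - 0.16)^2
= (0.22)^2 = 0.0484

0.0484


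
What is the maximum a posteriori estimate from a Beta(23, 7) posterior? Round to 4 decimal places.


The MAP estimate equals the mode of the distribution.
Mode of Beta(a,b) = (a-1)/(a+b-2)
= 22/28
= 0.7857

0.7857


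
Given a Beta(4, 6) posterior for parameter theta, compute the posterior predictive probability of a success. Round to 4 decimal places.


For a Beta-Bernoulli model, the predictive probability is the mean:
P(success) = 4/(4+6) = 4/10 = 0.4

0.4


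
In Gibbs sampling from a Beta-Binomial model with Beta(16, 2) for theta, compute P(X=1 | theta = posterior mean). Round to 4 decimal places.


Posterior mean = alpha/(alpha+beta) = 16/18 = 0.8889
P(X=1|theta=mean) = theta = 0.8889

0.8889


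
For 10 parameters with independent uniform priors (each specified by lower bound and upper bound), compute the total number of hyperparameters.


A uniform prior has 2 hyperparameters per parameter.
Total = 10 * 2 = 20

20


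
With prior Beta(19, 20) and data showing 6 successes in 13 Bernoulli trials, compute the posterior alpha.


Conjugate update: alpha_posterior = alpha_prior + k
= 19 + 6 = 25

25


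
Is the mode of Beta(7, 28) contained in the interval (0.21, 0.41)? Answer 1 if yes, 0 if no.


Mode = (a-1)/(a+b-2) = 6/33 = 0.1818
Interval: (0.21, 0.41)
Contains mode? 0

0


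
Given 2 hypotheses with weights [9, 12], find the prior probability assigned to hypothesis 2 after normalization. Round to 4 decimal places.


To normalize, divide each weight by the sum of all weights.
Sum = 21
Prior(H2) = 12/21 = 0.5714

0.5714


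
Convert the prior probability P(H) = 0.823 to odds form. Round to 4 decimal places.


P(not H) = 1 - 0.823 = 0.177
Odds = 0.823 / 0.177 = 4.6497

4.6497


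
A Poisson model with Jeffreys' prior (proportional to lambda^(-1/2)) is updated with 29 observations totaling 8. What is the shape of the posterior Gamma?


Posterior = Gamma(0.5 + S, n)
= Gamma(0.5 + 8, 29)
Posterior shape = 0.5 + S = 0.5 + 8 = 8.5

8.5


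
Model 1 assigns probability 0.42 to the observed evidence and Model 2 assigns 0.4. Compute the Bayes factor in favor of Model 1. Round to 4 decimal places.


BF = P(data|M1) / P(data|M2)
= 0.42 / 0.4 = 1.05

1.05


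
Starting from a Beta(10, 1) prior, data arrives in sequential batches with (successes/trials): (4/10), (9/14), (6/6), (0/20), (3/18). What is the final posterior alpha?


In sequential Bayesian updating, we sum all successes.
Total successes = 22
Final alpha = 10 + 22 = 32

32


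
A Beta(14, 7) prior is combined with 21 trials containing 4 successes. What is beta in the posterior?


In conjugate updating:
beta_posterior = beta_prior + (n - k)
= 7 + (21 - 4)
= 7 + 17 = 24

24


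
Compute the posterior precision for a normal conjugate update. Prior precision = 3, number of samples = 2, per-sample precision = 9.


tau_post = tau_0 + n * tau
= 3 + 2 * 9 = 21

21


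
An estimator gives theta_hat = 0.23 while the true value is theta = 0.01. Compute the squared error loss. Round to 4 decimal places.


The squared error loss is (theta_hat - theta)^2
= (0.23 - 0.01)^2
= (0.22)^2 = 0.0484

0.0484


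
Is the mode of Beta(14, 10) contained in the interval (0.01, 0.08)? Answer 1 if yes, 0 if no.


Mode = (a-1)/(a+b-2) = 13/22 = 0.5909
Interval: (0.01, 0.08)
Contains mode? 0

0


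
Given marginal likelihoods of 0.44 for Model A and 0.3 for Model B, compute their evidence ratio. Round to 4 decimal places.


Ratio = ML(A) / ML(B) = 0.44/0.3
= 1.4667

1.4667


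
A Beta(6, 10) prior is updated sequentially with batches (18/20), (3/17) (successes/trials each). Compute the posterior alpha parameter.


Sequential conjugate updating is equivalent to a single batch update.
Total successes across all batches = 21
alpha_posterior = alpha_prior + total_successes = 6 + 21
= 27

27
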